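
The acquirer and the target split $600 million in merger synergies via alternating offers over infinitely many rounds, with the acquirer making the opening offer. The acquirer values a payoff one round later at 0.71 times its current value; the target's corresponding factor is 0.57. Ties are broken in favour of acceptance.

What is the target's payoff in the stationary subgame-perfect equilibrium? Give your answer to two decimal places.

Let x be the acquirer's share when the acquirer proposes and y be the target's share when the target proposes.
The target accepts iff offered ≥ 0.57·y, so x = 600 − 0.57y. Symmetrically y = 600 − 0.71x.
Substituting: x = 600 − 0.57(600 − 0.71x), giving x(1 − 0.71·0.57) = 600(1 − 0.57).
So x = 600 × 0.43 / 0.5953 ≈ 433.3949, and the target receives 600 − x ≈ 166.6051.

166.61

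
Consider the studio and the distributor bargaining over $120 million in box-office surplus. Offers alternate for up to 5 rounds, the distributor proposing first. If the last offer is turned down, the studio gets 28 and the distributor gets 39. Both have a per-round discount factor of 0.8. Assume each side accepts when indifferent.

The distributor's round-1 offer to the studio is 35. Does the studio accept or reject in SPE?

Round 5 (the distributor proposes): the studio gets 28 if talks fail, so the distributor offers 28 and keeps 92.
Round 4 (the studio proposes): the distributor can get 92 next round, worth 0.8 × 92 = 73.6 now; the studio offers that and keeps 46.4.
Round 3 (the distributor proposes): the studio can get 46.4 next round, worth 0.8 × 46.4 = 37.12 now, so the distributor offers 37.12, keeping 82.88.
Round 2 (the studio proposes): the distributor can get 82.88 next round, worth 0.8 × 82.88 = 66.304 now. The studio offers 66.304 and keeps 120 − 66.304 = 53.696.
So by rejecting in round 1, the studio gets 53.696 next round, worth 0.8 × 53.696 = 42.9568 now.
Offer 35 < 42.9568, so the studio rejects.

Reject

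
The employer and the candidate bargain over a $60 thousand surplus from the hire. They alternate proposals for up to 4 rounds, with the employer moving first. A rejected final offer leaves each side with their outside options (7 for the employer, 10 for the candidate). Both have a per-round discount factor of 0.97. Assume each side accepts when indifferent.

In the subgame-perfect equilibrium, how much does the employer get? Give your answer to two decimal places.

Round 4 (the candidate proposes): the employer gets 7 if talks fail, so the candidate offers 7 and keeps 53.
Round 3 (the employer proposes): the candidate can get 53 next round, worth 0.97 × 53 = 51.41 now. The employer offers 51.41 and keeps 60 − 51.41 = 8.59.
Round 2 (the candidate proposes): the employer can get 8.59 next round, worth 0.97 × 8.59 = 8.3323 now, so the candidate offers 8.3323, keeping 51.6677.
Round 1 (the employer proposes): the candidate can get 51.6677 next round, worth 0.97 × 51.6677 = 50.117669 now, so the employer offers 50.117669, keeping 9.882331.

9.88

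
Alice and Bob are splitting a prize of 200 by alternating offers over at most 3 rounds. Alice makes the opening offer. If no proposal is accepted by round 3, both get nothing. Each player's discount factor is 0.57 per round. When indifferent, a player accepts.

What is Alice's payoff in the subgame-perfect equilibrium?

Round 3 (Alice proposes): rejection yields 0 for Bob; Alice offers 0 and keeps 200.
Round 2 (Bob proposes): Alice can get 200 next round, worth 0.57 × 200 = 114 now. Bob offers 114 and keeps 200 − 114 = 86.
Round 1 (Alice proposes): Bob can get 86 next round, worth 0.57 × 86 = 49.02 now; Alice offers that and keeps 150.98.

150.98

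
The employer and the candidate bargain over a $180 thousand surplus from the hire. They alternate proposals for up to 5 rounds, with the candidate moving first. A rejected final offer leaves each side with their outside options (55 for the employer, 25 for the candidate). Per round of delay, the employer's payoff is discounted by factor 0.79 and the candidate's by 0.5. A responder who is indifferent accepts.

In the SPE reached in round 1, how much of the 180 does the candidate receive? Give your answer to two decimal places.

Round 5 (the candidate proposes): the employer gets 55 if talks fail, so the candidate offers 55 and keeps 125.
Round 4 (the employer proposes): the candidate can get 125 next round, worth 0.5 × 125 = 62.5 now. The employer offers 62.5 and keeps 180 − 62.5 = 117.5.
Round 3 (the candidate proposes): the employer can get 117.5 next round, worth 0.79 × 117.5 = 92.825 now. The candidate offers 92.825 and keeps 180 − 92.825 = 87.175.
Round 2 (the employer proposes): the candidate can get 87.175 next round, worth 0.5 × 87.175 = 43.5875 now, so the employer offers 43.5875, keeping 136.4125.
Round 1 (the candidate proposes): the employer can get 136.4125 next round, worth 0.79 × 136.4125 = 107.765875 now; the candidate offers that and keeps 72.234125.

72.23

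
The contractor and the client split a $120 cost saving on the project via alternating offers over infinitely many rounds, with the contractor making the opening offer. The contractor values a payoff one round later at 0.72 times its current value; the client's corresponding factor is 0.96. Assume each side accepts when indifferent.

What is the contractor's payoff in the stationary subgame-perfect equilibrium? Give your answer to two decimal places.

15.54

In a stationary SPE each proposer offers the other exactly their discounted continuation value.
If the contractor keeps x when proposing and the client keeps y when proposing, then x = 120 − 0.96y and y = 120 − 0.72x.
Solving: x = 120(1 − 0.96) / (1 − 0.72·0.96) = 4.8 / 0.3088 ≈ 15.5440.
The client gets 120 − 15.5440 ≈ 104.4560.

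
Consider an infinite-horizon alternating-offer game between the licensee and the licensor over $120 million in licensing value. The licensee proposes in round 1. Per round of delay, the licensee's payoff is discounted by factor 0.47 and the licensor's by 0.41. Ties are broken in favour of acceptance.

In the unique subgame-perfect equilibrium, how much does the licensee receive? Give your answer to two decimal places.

Let x be the licensee's share when the licensee proposes and y be the licensor's share when the licensor proposes.
The licensor accepts iff offered ≥ 0.41·y, so x = 120 − 0.41y. Symmetrically y = 120 − 0.47x.
Substituting: x = 120 − 0.41(120 − 0.47x), giving x(1 − 0.47·0.41) = 120(1 − 0.41).
So x = 120 × 0.59 / 0.8073 ≈ 87.6997, and the licensor receives 120 − x ≈ 32.3003.

87.70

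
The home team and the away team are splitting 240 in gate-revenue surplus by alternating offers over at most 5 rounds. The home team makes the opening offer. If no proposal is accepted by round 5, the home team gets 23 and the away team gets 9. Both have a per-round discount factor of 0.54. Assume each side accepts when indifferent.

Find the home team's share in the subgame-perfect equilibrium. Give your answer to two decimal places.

162.23

Work backward from the last round.
Round 5 (the home team proposes): the away team gets 9 if talks fail, so the home team offers 9 and keeps 231.
Round 4 (the away team proposes): the home team can get 231 next round, worth 0.54 × 231 = 124.74 now. The away team offers 124.74 and keeps 240 − 124.74 = 115.26.
Round 3 (the home team proposes): the away team can get 115.26 next round, worth 0.54 × 115.26 = 62.2404 now; the home team offers that and keeps 177.7596.
Round 2 (the away team proposes): the home team can get 177.7596 next round, worth 0.54 × 177.7596 = 95.990184 now; the away team offers that and keeps 144.009816.
Round 1 (the home team proposes): the away team can get 144.009816 next round, worth 0.54 × 144.009816 = 77.76530064 now. The home team offers 77.76530064 and keeps 240 − 77.76530064 = 162.23469936.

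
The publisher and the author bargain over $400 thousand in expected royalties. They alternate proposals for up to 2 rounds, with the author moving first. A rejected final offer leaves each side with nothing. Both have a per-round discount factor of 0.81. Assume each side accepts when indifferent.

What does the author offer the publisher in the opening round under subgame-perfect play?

324

Round 2 (the publisher proposes): rejection yields 0 for the author; the publisher offers 0 and keeps 400.
Round 1 (the author proposes): the publisher can get 400 next round, worth 0.81 × 400 = 324 now. The author offers 324 and keeps 400 − 324 = 76.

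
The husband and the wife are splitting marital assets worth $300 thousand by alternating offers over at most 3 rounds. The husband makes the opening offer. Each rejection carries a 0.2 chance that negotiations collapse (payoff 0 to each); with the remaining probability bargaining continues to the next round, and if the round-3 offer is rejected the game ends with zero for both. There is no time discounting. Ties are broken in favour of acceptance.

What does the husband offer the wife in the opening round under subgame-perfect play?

48

Round 3 (the husband proposes): the wife will accept anything ≥ 0, so the husband offers 0 and keeps 300.
Round 2 (the wife proposes): rejecting gives the husband an expected 0.8 × 300 = 240; the wife offers that and keeps 60.
Round 1 (the husband proposes): rejecting gives the wife an expected 0.8 × 60 = 48; the husband offers that and keeps 252.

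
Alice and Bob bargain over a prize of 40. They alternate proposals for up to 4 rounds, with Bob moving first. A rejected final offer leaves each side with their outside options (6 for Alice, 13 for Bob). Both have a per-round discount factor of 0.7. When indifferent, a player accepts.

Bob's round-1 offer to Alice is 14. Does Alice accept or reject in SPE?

Round 4 (Alice proposes): Bob gets 13 if talks fail, so Alice offers 13 and keeps 27.
Round 3 (Bob proposes): Alice can get 27 next round, worth 0.7 × 27 = 18.9 now. Bob offers 18.9 and keeps 40 − 18.9 = 21.1.
Round 2 (Alice proposes): Bob can get 21.1 next round, worth 0.7 × 21.1 = 14.77 now; Alice offers that and keeps 25.23.
So by rejecting in round 1, Alice gets 25.23 next round, worth 0.7 × 25.23 = 17.661 now.
Offer 14 < 17.661, so Alice rejects.

Reject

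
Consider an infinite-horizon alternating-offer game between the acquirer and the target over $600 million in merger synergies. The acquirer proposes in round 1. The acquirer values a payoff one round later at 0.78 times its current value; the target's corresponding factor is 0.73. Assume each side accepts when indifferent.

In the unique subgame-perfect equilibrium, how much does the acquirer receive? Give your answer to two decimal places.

376.22

When the acquirer proposes, the target accepts any offer worth at least 0.73 times what the target would get by proposing next round; and vice versa.
This gives x = 600 − 0.73y and y = 600 − 0.78x, where x and y are each side's share when it proposes.
Hence (1 − 0.73·0.78)x = 600(1 − 0.73), i.e. 0.4306·x = 162.
x ≈ 376.2192; the target's share is 600 − x ≈ 223.7808.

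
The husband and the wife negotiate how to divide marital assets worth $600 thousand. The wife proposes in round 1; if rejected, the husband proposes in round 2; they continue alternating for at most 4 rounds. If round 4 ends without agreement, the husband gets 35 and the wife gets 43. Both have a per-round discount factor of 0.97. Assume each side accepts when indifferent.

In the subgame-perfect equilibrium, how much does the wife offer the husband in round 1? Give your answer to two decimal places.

525.82

Solve by backward induction from round 4.
Round 4 (the husband proposes): the wife gets 43 if talks fail, so the husband offers 43 and keeps 557.
Round 3 (the wife proposes): the husband can get 557 next round, worth 0.97 × 557 = 540.29 now; the wife offers that and keeps 59.71.
Round 2 (the husband proposes): the wife can get 59.71 next round, worth 0.97 × 59.71 = 57.9187 now. The husband offers 57.9187 and keeps 600 − 57.9187 = 542.0813.
Round 1 (the wife proposes): the husband can get 542.0813 next round, worth 0.97 × 542.0813 = 525.818861 now. The wife offers 525.818861 and keeps 600 − 525.818861 = 74.181139.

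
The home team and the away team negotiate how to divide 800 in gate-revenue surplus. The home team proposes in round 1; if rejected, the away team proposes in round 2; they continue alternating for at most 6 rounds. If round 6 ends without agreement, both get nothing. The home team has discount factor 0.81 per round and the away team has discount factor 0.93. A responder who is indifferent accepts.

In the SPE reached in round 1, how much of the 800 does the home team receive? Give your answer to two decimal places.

Round 6 (the away team proposes): rejection yields 0 for the home team; the away team offers 0 and keeps 800.
Round 5 (the home team proposes): the away team can get 800 next round, worth 0.93 × 800 = 744 now, so the home team offers 744, keeping 56.
Round 4 (the away team proposes): the home team can get 56 next round, worth 0.81 × 56 = 45.36 now, so the away team offers 45.36, keeping 754.64.
Round 3 (the home team proposes): the away team can get 754.64 next round, worth 0.93 × 754.64 = 701.8152 now; the home team offers that and keeps 98.1848.
Round 2 (the away team proposes): the home team can get 98.1848 next round, worth 0.81 × 98.1848 = 79.529688 now. The away team offers 79.529688 and keeps 800 − 79.529688 = 720.470312.
Round 1 (the home team proposes): the away team can get 720.470312 next round, worth 0.93 × 720.470312 = 670.03739016 now, so the home team offers 670.03739016, keeping 129.96260984.

129.96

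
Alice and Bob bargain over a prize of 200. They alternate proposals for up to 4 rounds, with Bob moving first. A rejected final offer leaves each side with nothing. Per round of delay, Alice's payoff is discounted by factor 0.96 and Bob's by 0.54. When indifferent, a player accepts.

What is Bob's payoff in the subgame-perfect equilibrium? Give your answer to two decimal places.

Round 4 (Alice proposes): Bob will accept anything ≥ 0, so Alice offers 0 and keeps 200.
Round 3 (Bob proposes): Alice can get 200 next round, worth 0.96 × 200 = 192 now; Bob offers that and keeps 8.
Round 2 (Alice proposes): Bob can get 8 next round, worth 0.54 × 8 = 4.32 now; Alice offers that and keeps 195.68.
Round 1 (Bob proposes): Alice can get 195.68 next round, worth 0.96 × 195.68 = 187.8528 now. Bob offers 187.8528 and keeps 200 − 187.8528 = 12.1472.

12.15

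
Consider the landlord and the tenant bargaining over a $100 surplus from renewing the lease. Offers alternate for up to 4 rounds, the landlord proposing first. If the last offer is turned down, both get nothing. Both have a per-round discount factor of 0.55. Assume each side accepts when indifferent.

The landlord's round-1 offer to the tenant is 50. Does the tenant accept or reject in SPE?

Accept

Round 4 (the tenant proposes): rejection yields 0 for the landlord; the tenant offers 0 and keeps 100.
Round 3 (the landlord proposes): the tenant can get 100 next round, worth 0.55 × 100 = 55 now. The landlord offers 55 and keeps 100 − 55 = 45.
Round 2 (the tenant proposes): the landlord can get 45 next round, worth 0.55 × 45 = 24.75 now, so the tenant offers 24.75, keeping 75.25.
So by rejecting in round 1, the tenant gets 75.25 next round, worth 0.55 × 75.25 = 41.3875 now.
Offer 50 ≥ 41.3875, so the tenant accepts.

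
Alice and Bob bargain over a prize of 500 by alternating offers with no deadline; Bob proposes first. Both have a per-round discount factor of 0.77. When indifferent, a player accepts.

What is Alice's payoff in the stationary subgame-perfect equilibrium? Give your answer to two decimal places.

Let x be Bob's share when Bob proposes and y be Alice's share when Alice proposes.
Alice accepts iff offered ≥ 0.77·y, so x = 500 − 0.77y. Symmetrically y = 500 − 0.77x.
Substituting: x = 500 − 0.77(500 − 0.77x), giving x(1 − 0.77·0.77) = 500(1 − 0.77).
So x = 500 × 0.23 / 0.4071 ≈ 282.4859, and Alice receives 500 − x ≈ 217.5141.

217.51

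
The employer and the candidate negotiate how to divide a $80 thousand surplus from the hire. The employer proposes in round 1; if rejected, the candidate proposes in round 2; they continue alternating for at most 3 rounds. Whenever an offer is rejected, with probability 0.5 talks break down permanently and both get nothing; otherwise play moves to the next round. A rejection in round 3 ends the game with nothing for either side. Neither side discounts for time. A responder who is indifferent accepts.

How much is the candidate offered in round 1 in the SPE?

20

Round 3 (the employer proposes): the candidate will accept anything ≥ 0, so the employer offers 0 and keeps 80.
Round 2 (the candidate proposes): rejecting gives the employer an expected 0.5 × 80 = 40; the candidate offers that and keeps 40.
Round 1 (the employer proposes): rejecting gives the candidate an expected 0.5 × 40 = 20, so the employer offers 20, keeping 60.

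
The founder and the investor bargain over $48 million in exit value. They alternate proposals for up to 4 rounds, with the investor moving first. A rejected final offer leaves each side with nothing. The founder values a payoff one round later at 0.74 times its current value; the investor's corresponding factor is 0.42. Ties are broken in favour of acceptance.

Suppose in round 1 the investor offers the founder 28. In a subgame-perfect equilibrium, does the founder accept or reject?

Work out the founder's continuation value if the offer is rejected.
Round 4 (the founder proposes): the investor will accept anything ≥ 0, so the founder offers 0 and keeps 48.
Round 3 (the investor proposes): the founder can get 48 next round, worth 0.74 × 48 = 35.52 now. The investor offers 35.52 and keeps 48 − 35.52 = 12.48.
Round 2 (the founder proposes): the investor can get 12.48 next round, worth 0.42 × 12.48 = 5.2416 now. The founder offers 5.2416 and keeps 48 − 5.2416 = 42.7584.
So by rejecting in round 1, the founder gets 42.7584 next round, worth 0.74 × 42.7584 = 31.641216 now.
Offer 28 < 31.641216, so the founder rejects.

Reject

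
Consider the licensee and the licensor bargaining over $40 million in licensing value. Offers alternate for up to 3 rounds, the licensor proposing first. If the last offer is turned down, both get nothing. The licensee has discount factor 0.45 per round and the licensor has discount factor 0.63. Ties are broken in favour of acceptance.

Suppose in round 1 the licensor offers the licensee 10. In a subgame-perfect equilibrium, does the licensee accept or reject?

Accept

Work out the licensee's continuation value if the offer is rejected.
Round 3 (the licensor proposes): the licensee will accept anything ≥ 0, so the licensor offers 0 and keeps 40.
Round 2 (the licensee proposes): the licensor can get 40 next round, worth 0.63 × 40 = 25.2 now; the licensee offers that and keeps 14.8.
So by rejecting in round 1, the licensee gets 14.8 next round, worth 0.45 × 14.8 = 6.66 now.
Offer 10 ≥ 6.66, so the licensee accepts.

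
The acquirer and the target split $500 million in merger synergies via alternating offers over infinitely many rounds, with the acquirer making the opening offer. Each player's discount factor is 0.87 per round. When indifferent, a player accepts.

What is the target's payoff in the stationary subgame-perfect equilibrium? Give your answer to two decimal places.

Let x be the acquirer's share when the acquirer proposes and y be the target's share when the target proposes.
The target accepts iff offered ≥ 0.87·y, so x = 500 − 0.87y. Symmetrically y = 500 − 0.87x.
Substituting: x = 500 − 0.87(500 − 0.87x), giving x(1 − 0.87·0.87) = 500(1 − 0.87).
So x = 500 × 0.13 / 0.2431 ≈ 267.3797, and the target receives 500 − x ≈ 232.6203.

232.62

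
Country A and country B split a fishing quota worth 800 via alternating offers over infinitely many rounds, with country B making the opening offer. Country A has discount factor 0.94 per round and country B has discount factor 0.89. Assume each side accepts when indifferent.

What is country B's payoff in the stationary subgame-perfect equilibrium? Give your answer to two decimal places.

In a stationary SPE each proposer offers the other exactly their discounted continuation value.
If country B keeps x when proposing and country A keeps y when proposing, then x = 800 − 0.94y and y = 800 − 0.89x.
Solving: x = 800(1 − 0.94) / (1 − 0.89·0.94) = 48 / 0.1634 ≈ 293.7576.
Country A gets 800 − 293.7576 ≈ 506.2424.

293.76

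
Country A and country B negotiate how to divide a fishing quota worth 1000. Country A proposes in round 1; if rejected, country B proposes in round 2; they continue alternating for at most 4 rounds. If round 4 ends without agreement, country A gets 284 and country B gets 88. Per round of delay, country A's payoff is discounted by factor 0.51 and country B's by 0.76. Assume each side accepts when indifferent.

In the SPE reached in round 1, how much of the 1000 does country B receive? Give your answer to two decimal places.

By backward induction:
Round 4 (country B proposes): country A gets 284 if talks fail, so country B offers 284 and keeps 716.
Round 3 (country A proposes): country B can get 716 next round, worth 0.76 × 716 = 544.16 now; country A offers that and keeps 455.84.
Round 2 (country B proposes): country A can get 455.84 next round, worth 0.51 × 455.84 = 232.4784 now; country B offers that and keeps 767.5216.
Round 1 (country A proposes): country B can get 767.5216 next round, worth 0.76 × 767.5216 = 583.316416 now, so country A offers 583.316416, keeping 416.683584.

583.32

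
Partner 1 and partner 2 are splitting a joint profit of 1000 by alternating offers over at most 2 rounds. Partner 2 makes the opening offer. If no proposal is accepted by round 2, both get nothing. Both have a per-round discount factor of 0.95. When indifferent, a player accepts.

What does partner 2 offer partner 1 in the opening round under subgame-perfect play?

By backward induction:
Round 2 (partner 1 proposes): rejection yields 0 for partner 2; partner 1 offers 0 and keeps 1000.
Round 1 (partner 2 proposes): partner 1 can get 1000 next round, worth 0.95 × 1000 = 950 now; partner 2 offers that and keeps 50.

950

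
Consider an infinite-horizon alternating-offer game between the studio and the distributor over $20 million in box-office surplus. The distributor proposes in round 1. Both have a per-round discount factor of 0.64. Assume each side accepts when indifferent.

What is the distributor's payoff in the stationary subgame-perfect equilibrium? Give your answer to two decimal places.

When the distributor proposes, the studio accepts any offer worth at least 0.64 times what the studio would get by proposing next round; and vice versa.
This gives x = 20 − 0.64y and y = 20 − 0.64x, where x and y are each side's share when it proposes.
Hence (1 − 0.64·0.64)x = 20(1 − 0.64), i.e. 0.5904·x = 7.2.
x ≈ 12.1951; the studio's share is 20 − x ≈ 7.8049.

12.20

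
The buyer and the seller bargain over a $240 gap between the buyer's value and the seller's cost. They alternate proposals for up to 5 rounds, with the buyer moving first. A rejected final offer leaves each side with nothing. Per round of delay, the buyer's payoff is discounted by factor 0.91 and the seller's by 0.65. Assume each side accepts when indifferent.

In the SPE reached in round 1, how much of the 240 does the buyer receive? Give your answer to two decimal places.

Work backward from the last round.
Round 5 (the buyer proposes): rejection yields 0 for the seller; the buyer offers 0 and keeps 240.
Round 4 (the seller proposes): the buyer can get 240 next round, worth 0.91 × 240 = 218.4 now; the seller offers that and keeps 21.6.
Round 3 (the buyer proposes): the seller can get 21.6 next round, worth 0.65 × 21.6 = 14.04 now. The buyer offers 14.04 and keeps 240 − 14.04 = 225.96.
Round 2 (the seller proposes): the buyer can get 225.96 next round, worth 0.91 × 225.96 = 205.6236 now. The seller offers 205.6236 and keeps 240 − 205.6236 = 34.3764.
Round 1 (the buyer proposes): the seller can get 34.3764 next round, worth 0.65 × 34.3764 = 22.34466 now. The buyer offers 22.34466 and keeps 240 − 22.34466 = 217.65534.

217.66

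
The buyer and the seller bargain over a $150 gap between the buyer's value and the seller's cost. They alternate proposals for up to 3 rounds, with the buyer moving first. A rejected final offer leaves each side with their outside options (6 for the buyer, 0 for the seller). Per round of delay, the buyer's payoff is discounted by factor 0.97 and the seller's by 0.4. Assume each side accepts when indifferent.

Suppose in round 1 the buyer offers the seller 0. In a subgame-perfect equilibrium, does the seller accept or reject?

Work out the seller's continuation value if the offer is rejected.
Round 3 (the buyer proposes): the seller will accept anything ≥ 0, so the buyer offers 0 and keeps 150.
Round 2 (the seller proposes): the buyer can get 150 next round, worth 0.97 × 150 = 145.5 now; the seller offers that and keeps 4.5.
So by rejecting in round 1, the seller gets 4.5 next round, worth 0.4 × 4.5 = 1.8 now.
Offer 0 < 1.8, so the seller rejects.

Reject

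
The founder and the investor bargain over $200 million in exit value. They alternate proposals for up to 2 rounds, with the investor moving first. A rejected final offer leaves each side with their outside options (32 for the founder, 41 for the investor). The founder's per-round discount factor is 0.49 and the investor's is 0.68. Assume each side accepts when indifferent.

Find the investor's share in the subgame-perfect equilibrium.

122.09

By backward induction:
Round 2 (the founder proposes): the investor gets 41 if talks fail, so the founder offers 41 and keeps 159.
Round 1 (the investor proposes): the founder can get 159 next round, worth 0.49 × 159 = 77.91 now, so the investor offers 77.91, keeping 122.09.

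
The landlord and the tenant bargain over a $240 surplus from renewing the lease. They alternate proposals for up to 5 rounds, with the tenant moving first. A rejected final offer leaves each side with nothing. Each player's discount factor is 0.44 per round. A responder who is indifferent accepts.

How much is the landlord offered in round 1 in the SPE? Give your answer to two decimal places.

70.58

Round 5 (the tenant proposes): the landlord will accept anything ≥ 0, so the tenant offers 0 and keeps 240.
Round 4 (the landlord proposes): the tenant can get 240 next round, worth 0.44 × 240 = 105.6 now; the landlord offers that and keeps 134.4.
Round 3 (the tenant proposes): the landlord can get 134.4 next round, worth 0.44 × 134.4 = 59.136 now, so the tenant offers 59.136, keeping 180.864.
Round 2 (the landlord proposes): the tenant can get 180.864 next round, worth 0.44 × 180.864 = 79.58016 now. The landlord offers 79.58016 and keeps 240 − 79.58016 = 160.41984.
Round 1 (the tenant proposes): the landlord can get 160.41984 next round, worth 0.44 × 160.41984 = 70.5847296 now. The tenant offers 70.5847296 and keeps 240 − 70.5847296 = 169.4152704.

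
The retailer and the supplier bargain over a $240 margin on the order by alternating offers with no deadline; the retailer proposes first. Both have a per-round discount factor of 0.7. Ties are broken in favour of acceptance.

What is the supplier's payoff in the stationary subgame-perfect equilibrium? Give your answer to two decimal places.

98.82

When the retailer proposes, the supplier accepts any offer worth at least 0.7 times what the supplier would get by proposing next round; and vice versa.
This gives x = 240 − 0.7y and y = 240 − 0.7x, where x and y are each side's share when it proposes.
Hence (1 − 0.7·0.7)x = 240(1 − 0.7), i.e. 0.51·x = 72.
x ≈ 141.1765; the supplier's share is 240 − x ≈ 98.8235.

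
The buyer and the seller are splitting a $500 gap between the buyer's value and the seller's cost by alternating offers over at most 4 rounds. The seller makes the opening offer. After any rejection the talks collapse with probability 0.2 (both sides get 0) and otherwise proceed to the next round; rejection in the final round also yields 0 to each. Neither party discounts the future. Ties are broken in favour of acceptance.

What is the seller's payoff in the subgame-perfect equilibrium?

Round 4 (the buyer proposes): the seller will accept anything ≥ 0, so the buyer offers 0 and keeps 500.
Round 3 (the seller proposes): rejecting gives the buyer an expected 0.8 × 500 = 400; the seller offers that and keeps 100.
Round 2 (the buyer proposes): rejecting gives the seller an expected 0.8 × 100 = 80. The buyer offers 80 and keeps 500 − 80 = 420.
Round 1 (the seller proposes): rejecting gives the buyer an expected 0.8 × 420 = 336; the seller offers that and keeps 164.

164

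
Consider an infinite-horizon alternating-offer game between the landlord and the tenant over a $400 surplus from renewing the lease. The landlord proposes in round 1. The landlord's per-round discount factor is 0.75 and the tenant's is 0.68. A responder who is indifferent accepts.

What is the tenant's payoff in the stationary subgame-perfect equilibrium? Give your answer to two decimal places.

138.78

In a stationary SPE each proposer offers the other exactly their discounted continuation value.
If the landlord keeps x when proposing and the tenant keeps y when proposing, then x = 400 − 0.68y and y = 400 − 0.75x.
Solving: x = 400(1 − 0.68) / (1 − 0.75·0.68) = 128 / 0.49 ≈ 261.2245.
The tenant gets 400 − 261.2245 ≈ 138.7755.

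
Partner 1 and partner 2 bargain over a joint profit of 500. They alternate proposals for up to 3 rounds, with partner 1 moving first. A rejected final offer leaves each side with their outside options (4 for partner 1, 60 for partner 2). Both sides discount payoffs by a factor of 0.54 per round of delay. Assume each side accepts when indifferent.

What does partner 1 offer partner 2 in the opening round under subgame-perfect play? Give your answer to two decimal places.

Round 3 (partner 1 proposes): partner 2 gets 60 if talks fail, so partner 1 offers 60 and keeps 440.
Round 2 (partner 2 proposes): partner 1 can get 440 next round, worth 0.54 × 440 = 237.6 now; partner 2 offers that and keeps 262.4.
Round 1 (partner 1 proposes): partner 2 can get 262.4 next round, worth 0.54 × 262.4 = 141.696 now. Partner 1 offers 141.696 and keeps 500 − 141.696 = 358.304.

141.70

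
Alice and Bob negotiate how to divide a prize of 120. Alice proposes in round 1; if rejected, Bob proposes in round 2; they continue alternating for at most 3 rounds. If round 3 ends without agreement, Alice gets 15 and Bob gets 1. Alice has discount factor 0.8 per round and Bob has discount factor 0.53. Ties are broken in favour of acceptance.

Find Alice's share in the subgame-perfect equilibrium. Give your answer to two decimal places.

Work backward from the last round.
Round 3 (Alice proposes): Bob gets 1 if talks fail, so Alice offers 1 and keeps 119.
Round 2 (Bob proposes): Alice can get 119 next round, worth 0.8 × 119 = 95.2 now. Bob offers 95.2 and keeps 120 − 95.2 = 24.8.
Round 1 (Alice proposes): Bob can get 24.8 next round, worth 0.53 × 24.8 = 13.144 now. Alice offers 13.144 and keeps 120 − 13.144 = 106.856.

106.86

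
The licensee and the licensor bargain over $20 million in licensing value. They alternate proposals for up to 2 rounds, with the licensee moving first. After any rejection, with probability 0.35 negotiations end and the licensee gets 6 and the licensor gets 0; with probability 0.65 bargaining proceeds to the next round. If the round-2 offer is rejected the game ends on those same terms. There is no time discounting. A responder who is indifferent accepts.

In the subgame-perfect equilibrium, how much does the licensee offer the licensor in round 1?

Round 2 (the licensor proposes): the licensee gets 6 if talks fail, so the licensor offers 6 and keeps 14.
Round 1 (the licensee proposes): rejecting gives the licensor an expected 0.65 × 14 = 9.1, so the licensee offers 9.1, keeping 10.9.

9.1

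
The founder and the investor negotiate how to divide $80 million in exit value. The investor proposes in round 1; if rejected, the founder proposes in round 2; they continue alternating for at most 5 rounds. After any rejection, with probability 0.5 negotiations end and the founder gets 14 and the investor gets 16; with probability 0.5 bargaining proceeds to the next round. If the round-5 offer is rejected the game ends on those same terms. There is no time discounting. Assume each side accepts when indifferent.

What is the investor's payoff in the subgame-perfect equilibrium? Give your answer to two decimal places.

Round 5 (the investor proposes): the founder gets 14 if talks fail, so the investor offers 14 and keeps 66.
Round 4 (the founder proposes): rejecting gives the investor an expected 0.5 × 66 + 0.5 × 16 = 41, so the founder offers 41, keeping 39.
Round 3 (the investor proposes): rejecting gives the founder an expected 0.5 × 39 + 0.5 × 14 = 26.5, so the investor offers 26.5, keeping 53.5.
Round 2 (the founder proposes): rejecting gives the investor an expected 0.5 × 53.5 + 0.5 × 16 = 34.75. The founder offers 34.75 and keeps 80 − 34.75 = 45.25.
Round 1 (the investor proposes): rejecting gives the founder an expected 0.5 × 45.25 + 0.5 × 14 = 29.625, so the investor offers 29.625, keeping 50.375.

50.38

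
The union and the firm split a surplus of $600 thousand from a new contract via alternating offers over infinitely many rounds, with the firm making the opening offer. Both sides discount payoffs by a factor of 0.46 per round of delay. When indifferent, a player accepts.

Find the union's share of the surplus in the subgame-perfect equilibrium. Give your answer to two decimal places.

Let x be the firm's share when the firm proposes and y be the union's share when the union proposes.
The union accepts iff offered ≥ 0.46·y, so x = 600 − 0.46y. Symmetrically y = 600 − 0.46x.
Substituting: x = 600 − 0.46(600 − 0.46x), giving x(1 − 0.46·0.46) = 600(1 − 0.46).
So x = 600 × 0.54 / 0.7884 ≈ 410.9589, and the union receives 600 − x ≈ 189.0411.

189.04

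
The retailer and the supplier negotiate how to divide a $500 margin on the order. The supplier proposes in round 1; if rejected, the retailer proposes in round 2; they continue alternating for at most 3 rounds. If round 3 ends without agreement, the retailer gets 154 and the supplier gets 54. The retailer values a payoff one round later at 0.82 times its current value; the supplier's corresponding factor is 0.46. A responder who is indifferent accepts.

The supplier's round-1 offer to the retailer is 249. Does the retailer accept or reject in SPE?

Reject

Round 3 (the supplier proposes): the retailer gets 154 if talks fail, so the supplier offers 154 and keeps 346.
Round 2 (the retailer proposes): the supplier can get 346 next round, worth 0.46 × 346 = 159.16 now, so the retailer offers 159.16, keeping 340.84.
So by rejecting in round 1, the retailer gets 340.84 next round, worth 0.82 × 340.84 = 279.4888 now.
Offer 249 < 279.4888, so the retailer rejects.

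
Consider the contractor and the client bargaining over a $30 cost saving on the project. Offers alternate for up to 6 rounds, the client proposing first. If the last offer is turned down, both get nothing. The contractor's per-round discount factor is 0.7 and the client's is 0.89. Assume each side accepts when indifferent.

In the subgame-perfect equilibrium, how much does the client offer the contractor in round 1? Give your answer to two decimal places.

11.90

Work backward from the last round.
Round 6 (the contractor proposes): the client will accept anything ≥ 0, so the contractor offers 0 and keeps 30.
Round 5 (the client proposes): the contractor can get 30 next round, worth 0.7 × 30 = 21 now, so the client offers 21, keeping 9.
Round 4 (the contractor proposes): the client can get 9 next round, worth 0.89 × 9 = 8.01 now. The contractor offers 8.01 and keeps 30 − 8.01 = 21.99.
Round 3 (the client proposes): the contractor can get 21.99 next round, worth 0.7 × 21.99 = 15.393 now, so the client offers 15.393, keeping 14.607.
Round 2 (the contractor proposes): the client can get 14.607 next round, worth 0.89 × 14.607 = 13.00023 now; the contractor offers that and keeps 16.99977.
Round 1 (the client proposes): the contractor can get 16.99977 next round, worth 0.7 × 16.99977 = 11.899839 now; the client offers that and keeps 18.100161.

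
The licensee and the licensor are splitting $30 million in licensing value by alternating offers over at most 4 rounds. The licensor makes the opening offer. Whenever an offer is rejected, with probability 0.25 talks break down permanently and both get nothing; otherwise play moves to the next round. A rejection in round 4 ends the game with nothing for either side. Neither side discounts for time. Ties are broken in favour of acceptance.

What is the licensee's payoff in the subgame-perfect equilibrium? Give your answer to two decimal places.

18.28

By backward induction:
Round 4 (the licensee proposes): rejection yields 0 for the licensor; the licensee offers 0 and keeps 30.
Round 3 (the licensor proposes): rejecting gives the licensee an expected 0.75 × 30 = 22.5; the licensor offers that and keeps 7.5.
Round 2 (the licensee proposes): rejecting gives the licensor an expected 0.75 × 7.5 = 5.625; the licensee offers that and keeps 24.375.
Round 1 (the licensor proposes): rejecting gives the licensee an expected 0.75 × 24.375 = 18.28125, so the licensor offers 18.28125, keeping 11.71875.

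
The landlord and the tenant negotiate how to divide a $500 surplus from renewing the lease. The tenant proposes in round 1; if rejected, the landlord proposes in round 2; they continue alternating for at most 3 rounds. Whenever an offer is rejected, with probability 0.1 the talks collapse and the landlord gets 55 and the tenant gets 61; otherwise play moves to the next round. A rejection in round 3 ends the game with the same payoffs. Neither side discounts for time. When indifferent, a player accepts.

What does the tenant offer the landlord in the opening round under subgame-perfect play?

89.56

By backward induction:
Round 3 (the tenant proposes): the landlord gets 55 if talks fail, so the tenant offers 55 and keeps 445.
Round 2 (the landlord proposes): rejecting gives the tenant an expected 0.9 × 445 + 0.1 × 61 = 406.6. The landlord offers 406.6 and keeps 500 − 406.6 = 93.4.
Round 1 (the tenant proposes): rejecting gives the landlord an expected 0.9 × 93.4 + 0.1 × 55 = 89.56, so the tenant offers 89.56, keeping 410.44.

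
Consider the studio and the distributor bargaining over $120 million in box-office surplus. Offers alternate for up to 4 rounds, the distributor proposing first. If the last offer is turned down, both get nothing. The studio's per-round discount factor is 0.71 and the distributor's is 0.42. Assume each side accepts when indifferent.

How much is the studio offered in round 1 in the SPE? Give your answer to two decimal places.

Work backward from the last round.
Round 4 (the studio proposes): the distributor will accept anything ≥ 0, so the studio offers 0 and keeps 120.
Round 3 (the distributor proposes): the studio can get 120 next round, worth 0.71 × 120 = 85.2 now; the distributor offers that and keeps 34.8.
Round 2 (the studio proposes): the distributor can get 34.8 next round, worth 0.42 × 34.8 = 14.616 now. The studio offers 14.616 and keeps 120 − 14.616 = 105.384.
Round 1 (the distributor proposes): the studio can get 105.384 next round, worth 0.71 × 105.384 = 74.82264 now; the distributor offers that and keeps 45.17736.

74.82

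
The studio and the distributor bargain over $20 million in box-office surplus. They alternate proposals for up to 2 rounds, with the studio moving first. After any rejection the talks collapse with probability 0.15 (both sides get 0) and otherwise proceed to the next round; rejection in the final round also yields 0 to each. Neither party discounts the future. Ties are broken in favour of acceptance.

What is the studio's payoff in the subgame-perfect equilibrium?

3

Round 2 (the distributor proposes): the studio will accept anything ≥ 0, so the distributor offers 0 and keeps 20.
Round 1 (the studio proposes): rejecting gives the distributor an expected 0.85 × 20 = 17. The studio offers 17 and keeps 20 − 17 = 3.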